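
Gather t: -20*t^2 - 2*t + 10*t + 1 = -20*t^2 + 8*t + 1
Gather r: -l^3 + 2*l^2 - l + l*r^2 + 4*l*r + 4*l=-l^3 + 2*l^2 + l*r^2 + 4*l*r + 3*l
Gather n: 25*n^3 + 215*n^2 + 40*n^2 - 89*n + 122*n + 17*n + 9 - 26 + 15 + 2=25*n^3 + 255*n^2 + 50*n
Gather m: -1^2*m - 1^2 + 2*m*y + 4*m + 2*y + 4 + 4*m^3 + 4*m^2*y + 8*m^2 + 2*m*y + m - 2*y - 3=4*m^3 + m^2*(4*y + 8) + m*(4*y + 4)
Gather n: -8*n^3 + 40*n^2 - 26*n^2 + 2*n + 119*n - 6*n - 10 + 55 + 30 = -8*n^3 + 14*n^2 + 115*n + 75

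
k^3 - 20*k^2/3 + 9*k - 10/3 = (k - 5)*(k - 1)*(k - 2/3)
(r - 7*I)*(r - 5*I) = r^2 - 12*I*r - 35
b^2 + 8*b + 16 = (b + 4)^2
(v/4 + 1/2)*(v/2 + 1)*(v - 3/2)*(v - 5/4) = v^4/8 + 5*v^3/32 - 41*v^2/64 - 7*v/16 + 15/16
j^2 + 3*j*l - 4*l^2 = (j - l)*(j + 4*l)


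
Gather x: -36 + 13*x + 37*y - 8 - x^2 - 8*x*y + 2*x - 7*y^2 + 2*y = -x^2 + x*(15 - 8*y) - 7*y^2 + 39*y - 44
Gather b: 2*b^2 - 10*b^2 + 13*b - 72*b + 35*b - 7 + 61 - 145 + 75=-8*b^2 - 24*b - 16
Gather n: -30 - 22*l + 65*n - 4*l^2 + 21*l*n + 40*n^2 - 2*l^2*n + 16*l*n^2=-4*l^2 - 22*l + n^2*(16*l + 40) + n*(-2*l^2 + 21*l + 65) - 30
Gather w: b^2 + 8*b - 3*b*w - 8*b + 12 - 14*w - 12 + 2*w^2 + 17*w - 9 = b^2 + 2*w^2 + w*(3 - 3*b) - 9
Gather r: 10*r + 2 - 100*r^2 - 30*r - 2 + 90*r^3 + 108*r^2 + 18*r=90*r^3 + 8*r^2 - 2*r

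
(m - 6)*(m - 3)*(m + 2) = m^3 - 7*m^2 + 36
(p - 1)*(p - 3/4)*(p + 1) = p^3 - 3*p^2/4 - p + 3/4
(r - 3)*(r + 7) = r^2 + 4*r - 21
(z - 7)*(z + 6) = z^2 - z - 42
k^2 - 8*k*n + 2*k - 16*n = (k + 2)*(k - 8*n)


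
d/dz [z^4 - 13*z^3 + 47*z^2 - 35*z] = 4*z^3 - 39*z^2 + 94*z - 35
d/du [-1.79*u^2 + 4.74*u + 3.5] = 4.74 - 3.58*u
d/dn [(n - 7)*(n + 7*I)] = 2*n - 7 + 7*I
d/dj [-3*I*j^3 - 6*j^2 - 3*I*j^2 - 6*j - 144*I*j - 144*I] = -9*I*j^2 - 6*j*(2 + I) - 6 - 144*I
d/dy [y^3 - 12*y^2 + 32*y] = 3*y^2 - 24*y + 32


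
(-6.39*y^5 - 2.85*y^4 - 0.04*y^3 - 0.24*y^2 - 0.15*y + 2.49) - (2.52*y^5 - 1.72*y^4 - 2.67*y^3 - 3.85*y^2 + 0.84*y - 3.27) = -8.91*y^5 - 1.13*y^4 + 2.63*y^3 + 3.61*y^2 - 0.99*y + 5.76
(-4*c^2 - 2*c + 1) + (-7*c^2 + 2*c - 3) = -11*c^2 - 2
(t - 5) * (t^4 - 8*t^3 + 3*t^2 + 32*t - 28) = t^5 - 13*t^4 + 43*t^3 + 17*t^2 - 188*t + 140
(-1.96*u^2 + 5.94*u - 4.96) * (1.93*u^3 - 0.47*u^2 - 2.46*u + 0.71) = -3.7828*u^5 + 12.3854*u^4 - 7.543*u^3 - 13.6728*u^2 + 16.419*u - 3.5216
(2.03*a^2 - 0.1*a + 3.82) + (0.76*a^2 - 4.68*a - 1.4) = 2.79*a^2 - 4.78*a + 2.42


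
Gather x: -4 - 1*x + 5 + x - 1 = 0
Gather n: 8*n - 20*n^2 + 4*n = -20*n^2 + 12*n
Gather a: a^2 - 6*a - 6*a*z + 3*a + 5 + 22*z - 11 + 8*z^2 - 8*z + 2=a^2 + a*(-6*z - 3) + 8*z^2 + 14*z - 4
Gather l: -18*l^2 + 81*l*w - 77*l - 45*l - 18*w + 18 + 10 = -18*l^2 + l*(81*w - 122) - 18*w + 28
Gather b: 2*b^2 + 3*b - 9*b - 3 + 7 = 2*b^2 - 6*b + 4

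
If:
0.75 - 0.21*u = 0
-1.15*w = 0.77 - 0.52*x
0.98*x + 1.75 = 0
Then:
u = 3.57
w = -1.48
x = -1.79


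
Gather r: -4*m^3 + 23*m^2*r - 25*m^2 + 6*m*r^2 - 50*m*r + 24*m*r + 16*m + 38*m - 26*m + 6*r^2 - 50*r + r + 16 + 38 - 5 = -4*m^3 - 25*m^2 + 28*m + r^2*(6*m + 6) + r*(23*m^2 - 26*m - 49) + 49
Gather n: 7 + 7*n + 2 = 7*n + 9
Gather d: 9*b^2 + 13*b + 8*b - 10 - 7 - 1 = 9*b^2 + 21*b - 18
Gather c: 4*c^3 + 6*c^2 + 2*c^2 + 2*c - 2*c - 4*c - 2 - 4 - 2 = 4*c^3 + 8*c^2 - 4*c - 8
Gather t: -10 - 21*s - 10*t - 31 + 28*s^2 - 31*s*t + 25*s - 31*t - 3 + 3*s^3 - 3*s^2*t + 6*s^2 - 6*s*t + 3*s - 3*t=3*s^3 + 34*s^2 + 7*s + t*(-3*s^2 - 37*s - 44) - 44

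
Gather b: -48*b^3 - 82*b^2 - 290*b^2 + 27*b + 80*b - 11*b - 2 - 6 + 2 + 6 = -48*b^3 - 372*b^2 + 96*b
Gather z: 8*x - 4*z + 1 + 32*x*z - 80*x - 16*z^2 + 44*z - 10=-72*x - 16*z^2 + z*(32*x + 40) - 9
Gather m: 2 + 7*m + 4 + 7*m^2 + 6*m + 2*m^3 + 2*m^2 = 2*m^3 + 9*m^2 + 13*m + 6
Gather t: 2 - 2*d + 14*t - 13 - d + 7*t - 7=-3*d + 21*t - 18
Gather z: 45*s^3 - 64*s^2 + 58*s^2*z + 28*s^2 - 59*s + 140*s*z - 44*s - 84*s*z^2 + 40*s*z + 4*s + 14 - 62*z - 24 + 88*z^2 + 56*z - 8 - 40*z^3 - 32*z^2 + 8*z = 45*s^3 - 36*s^2 - 99*s - 40*z^3 + z^2*(56 - 84*s) + z*(58*s^2 + 180*s + 2) - 18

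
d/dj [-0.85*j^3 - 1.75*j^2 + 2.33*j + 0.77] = -2.55*j^2 - 3.5*j + 2.33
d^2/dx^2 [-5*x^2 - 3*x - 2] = -10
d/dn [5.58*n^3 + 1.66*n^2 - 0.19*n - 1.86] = 16.74*n^2 + 3.32*n - 0.19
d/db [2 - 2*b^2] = -4*b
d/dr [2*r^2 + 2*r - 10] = 4*r + 2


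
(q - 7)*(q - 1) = q^2 - 8*q + 7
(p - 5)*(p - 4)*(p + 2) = p^3 - 7*p^2 + 2*p + 40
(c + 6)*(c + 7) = c^2 + 13*c + 42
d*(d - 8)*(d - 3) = d^3 - 11*d^2 + 24*d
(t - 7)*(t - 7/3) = t^2 - 28*t/3 + 49/3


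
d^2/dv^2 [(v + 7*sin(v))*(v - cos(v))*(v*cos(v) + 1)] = -v^3*cos(v) - 6*v^2*sin(v) - 14*v^2*sin(2*v) + 2*v^2*cos(2*v) - 21*v*sin(v)/4 + 4*v*sin(2*v) + 63*v*sin(3*v)/4 + 7*v*cos(v) + 28*v*cos(2*v) + 2*sin(v) + 21*sin(2*v) + 21*cos(v)/2 - cos(2*v) - 21*cos(3*v)/2 + 1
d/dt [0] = 0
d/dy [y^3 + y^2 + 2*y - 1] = 3*y^2 + 2*y + 2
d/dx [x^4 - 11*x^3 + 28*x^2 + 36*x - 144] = 4*x^3 - 33*x^2 + 56*x + 36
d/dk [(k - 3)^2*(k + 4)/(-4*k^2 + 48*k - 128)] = (-k^4 + 24*k^3 - 135*k^2 + 200*k + 48)/(4*(k^4 - 24*k^3 + 208*k^2 - 768*k + 1024))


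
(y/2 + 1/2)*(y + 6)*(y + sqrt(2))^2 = y^4/2 + sqrt(2)*y^3 + 7*y^3/2 + 4*y^2 + 7*sqrt(2)*y^2 + 7*y + 6*sqrt(2)*y + 6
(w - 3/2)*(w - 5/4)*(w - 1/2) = w^3 - 13*w^2/4 + 13*w/4 - 15/16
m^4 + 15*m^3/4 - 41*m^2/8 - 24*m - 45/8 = (m - 5/2)*(m + 1/4)*(m + 3)^2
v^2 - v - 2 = (v - 2)*(v + 1)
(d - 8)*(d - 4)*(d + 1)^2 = d^4 - 10*d^3 + 9*d^2 + 52*d + 32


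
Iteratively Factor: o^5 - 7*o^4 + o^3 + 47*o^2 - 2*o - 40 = (o - 4)*(o^4 - 3*o^3 - 11*o^2 + 3*o + 10) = (o - 4)*(o + 2)*(o^3 - 5*o^2 - o + 5) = (o - 4)*(o + 1)*(o + 2)*(o^2 - 6*o + 5) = (o - 5)*(o - 4)*(o + 1)*(o + 2)*(o - 1)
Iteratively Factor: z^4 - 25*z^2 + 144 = (z + 3)*(z^3 - 3*z^2 - 16*z + 48) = (z - 4)*(z + 3)*(z^2 + z - 12) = (z - 4)*(z + 3)*(z + 4)*(z - 3)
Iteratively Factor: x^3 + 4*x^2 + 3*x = (x + 1)*(x^2 + 3*x) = x*(x + 1)*(x + 3)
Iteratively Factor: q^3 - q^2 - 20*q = (q)*(q^2 - q - 20) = q*(q + 4)*(q - 5)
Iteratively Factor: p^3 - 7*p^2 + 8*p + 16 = (p + 1)*(p^2 - 8*p + 16) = (p - 4)*(p + 1)*(p - 4)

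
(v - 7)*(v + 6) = v^2 - v - 42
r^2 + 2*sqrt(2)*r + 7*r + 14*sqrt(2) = (r + 7)*(r + 2*sqrt(2))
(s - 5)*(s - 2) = s^2 - 7*s + 10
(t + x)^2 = t^2 + 2*t*x + x^2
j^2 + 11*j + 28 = (j + 4)*(j + 7)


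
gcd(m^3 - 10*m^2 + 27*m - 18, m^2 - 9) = m - 3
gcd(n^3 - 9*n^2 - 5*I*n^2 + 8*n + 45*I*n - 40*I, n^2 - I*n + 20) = n - 5*I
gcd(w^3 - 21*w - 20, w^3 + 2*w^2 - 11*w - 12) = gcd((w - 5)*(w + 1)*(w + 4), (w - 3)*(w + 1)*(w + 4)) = w^2 + 5*w + 4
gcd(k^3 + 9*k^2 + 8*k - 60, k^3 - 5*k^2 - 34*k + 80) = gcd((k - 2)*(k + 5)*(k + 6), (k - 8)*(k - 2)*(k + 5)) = k^2 + 3*k - 10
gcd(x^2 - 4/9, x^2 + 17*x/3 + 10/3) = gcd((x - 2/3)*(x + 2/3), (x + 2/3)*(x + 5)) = x + 2/3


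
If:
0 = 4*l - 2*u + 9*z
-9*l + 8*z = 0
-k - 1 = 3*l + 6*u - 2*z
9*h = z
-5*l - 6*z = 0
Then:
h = 0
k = -1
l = 0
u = 0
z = 0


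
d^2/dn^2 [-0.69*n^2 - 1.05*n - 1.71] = -1.38000000000000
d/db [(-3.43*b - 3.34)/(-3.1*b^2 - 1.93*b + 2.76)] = (10.633*b^2 + 6.6199*b - (3.43*b + 3.34)*(6.2*b + 1.93) - 9.4668)/(3.1*b^2 + 1.93*b - 2.76)^2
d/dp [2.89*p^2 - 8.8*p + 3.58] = 5.78*p - 8.8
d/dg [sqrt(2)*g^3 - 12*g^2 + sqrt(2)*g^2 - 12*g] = 3*sqrt(2)*g^2 - 24*g + 2*sqrt(2)*g - 12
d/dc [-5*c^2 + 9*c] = 9 - 10*c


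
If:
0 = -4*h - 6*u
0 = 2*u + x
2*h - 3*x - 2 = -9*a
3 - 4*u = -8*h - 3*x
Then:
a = 35/198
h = -9/44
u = 3/22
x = -3/11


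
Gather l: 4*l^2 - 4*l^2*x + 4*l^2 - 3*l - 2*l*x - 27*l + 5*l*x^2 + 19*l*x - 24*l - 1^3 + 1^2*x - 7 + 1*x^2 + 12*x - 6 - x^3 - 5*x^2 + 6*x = l^2*(8 - 4*x) + l*(5*x^2 + 17*x - 54) - x^3 - 4*x^2 + 19*x - 14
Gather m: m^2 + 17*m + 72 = m^2 + 17*m + 72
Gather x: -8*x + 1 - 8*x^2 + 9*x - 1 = -8*x^2 + x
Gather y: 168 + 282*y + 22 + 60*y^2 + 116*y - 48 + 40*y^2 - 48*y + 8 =100*y^2 + 350*y + 150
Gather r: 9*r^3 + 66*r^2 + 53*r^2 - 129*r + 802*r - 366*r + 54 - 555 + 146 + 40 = 9*r^3 + 119*r^2 + 307*r - 315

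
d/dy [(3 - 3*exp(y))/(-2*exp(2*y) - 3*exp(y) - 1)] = 6*(-exp(2*y) + 2*exp(y) + 2)*exp(y)/(4*exp(4*y) + 12*exp(3*y) + 13*exp(2*y) + 6*exp(y) + 1)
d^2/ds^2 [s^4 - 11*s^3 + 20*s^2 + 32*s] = 12*s^2 - 66*s + 40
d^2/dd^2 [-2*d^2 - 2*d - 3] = -4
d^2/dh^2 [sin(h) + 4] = -sin(h)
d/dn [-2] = 0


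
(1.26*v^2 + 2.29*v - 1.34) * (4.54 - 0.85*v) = -1.071*v^3 + 3.7739*v^2 + 11.5356*v - 6.0836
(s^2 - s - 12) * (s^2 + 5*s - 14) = s^4 + 4*s^3 - 31*s^2 - 46*s + 168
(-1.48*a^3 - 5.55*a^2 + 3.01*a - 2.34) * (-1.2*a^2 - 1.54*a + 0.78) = 1.776*a^5 + 8.9392*a^4 + 3.7806*a^3 - 6.1564*a^2 + 5.9514*a - 1.8252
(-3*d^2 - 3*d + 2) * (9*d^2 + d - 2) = -27*d^4 - 30*d^3 + 21*d^2 + 8*d - 4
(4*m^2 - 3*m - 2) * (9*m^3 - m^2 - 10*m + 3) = 36*m^5 - 31*m^4 - 55*m^3 + 44*m^2 + 11*m - 6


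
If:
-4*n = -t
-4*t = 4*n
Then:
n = 0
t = 0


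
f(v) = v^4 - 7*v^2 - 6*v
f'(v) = 4*v^3 - 14*v - 6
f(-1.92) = -0.70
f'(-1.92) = -7.43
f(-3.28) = 60.11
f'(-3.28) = -101.23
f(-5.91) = 1010.94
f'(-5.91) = -748.96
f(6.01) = 1015.76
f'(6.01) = 778.19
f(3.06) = 3.77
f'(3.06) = 65.77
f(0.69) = -7.25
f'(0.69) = -14.35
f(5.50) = 670.31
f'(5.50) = 582.50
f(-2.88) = 28.02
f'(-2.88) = -61.23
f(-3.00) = 36.00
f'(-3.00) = -72.00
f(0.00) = 0.00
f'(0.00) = -6.00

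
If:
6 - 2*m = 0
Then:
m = 3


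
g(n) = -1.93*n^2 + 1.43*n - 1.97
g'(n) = 1.43 - 3.86*n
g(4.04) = -27.69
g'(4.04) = -14.16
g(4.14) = -29.13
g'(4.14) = -14.55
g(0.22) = -1.75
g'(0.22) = 0.58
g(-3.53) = -31.07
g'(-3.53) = 15.06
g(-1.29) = -7.03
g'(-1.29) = 6.41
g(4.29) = -31.36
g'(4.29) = -15.13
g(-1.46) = -8.17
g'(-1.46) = 7.07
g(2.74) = -12.54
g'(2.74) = -9.15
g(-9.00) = -171.17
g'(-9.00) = 36.17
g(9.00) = -145.43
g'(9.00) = -33.31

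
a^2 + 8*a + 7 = (a + 1)*(a + 7)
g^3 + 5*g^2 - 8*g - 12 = (g - 2)*(g + 1)*(g + 6)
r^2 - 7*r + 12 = (r - 4)*(r - 3)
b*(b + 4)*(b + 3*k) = b^3 + 3*b^2*k + 4*b^2 + 12*b*k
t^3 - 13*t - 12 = (t - 4)*(t + 1)*(t + 3)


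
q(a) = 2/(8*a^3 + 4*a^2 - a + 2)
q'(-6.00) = 0.00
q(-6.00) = 0.00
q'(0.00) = 0.50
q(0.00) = 1.00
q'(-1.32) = -0.92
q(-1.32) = -0.25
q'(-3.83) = -0.00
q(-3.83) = -0.01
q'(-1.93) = -0.10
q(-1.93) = -0.05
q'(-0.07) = 0.66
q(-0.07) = 0.96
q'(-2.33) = -0.04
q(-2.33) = -0.03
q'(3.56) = -0.00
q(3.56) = 0.00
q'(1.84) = -0.05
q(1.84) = 0.03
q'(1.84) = -0.05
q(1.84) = 0.03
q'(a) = 2*(-24*a^2 - 8*a + 1)/(8*a^3 + 4*a^2 - a + 2)^2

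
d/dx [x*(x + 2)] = 2*x + 2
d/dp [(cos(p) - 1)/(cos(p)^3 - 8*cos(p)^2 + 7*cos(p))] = (2*cos(p) - 7)*sin(p)/((cos(p) - 7)^2*cos(p)^2)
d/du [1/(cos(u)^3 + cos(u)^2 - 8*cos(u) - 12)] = (3*cos(u) - 4)*sin(u)/((cos(u) - 3)^2*(cos(u) + 2)^3)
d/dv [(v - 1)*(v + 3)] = 2*v + 2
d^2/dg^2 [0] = 0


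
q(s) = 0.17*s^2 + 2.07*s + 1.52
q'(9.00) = 5.13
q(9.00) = 33.92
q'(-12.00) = -2.01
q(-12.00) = 1.16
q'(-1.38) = 1.60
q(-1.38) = -1.01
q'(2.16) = 2.80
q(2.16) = 6.78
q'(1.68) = 2.64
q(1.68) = 5.48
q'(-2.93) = 1.07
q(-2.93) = -3.09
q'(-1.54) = 1.55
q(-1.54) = -1.26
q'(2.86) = 3.04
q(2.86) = 8.83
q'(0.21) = 2.14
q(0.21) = 1.96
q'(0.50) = 2.24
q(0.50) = 2.60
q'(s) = 0.34*s + 2.07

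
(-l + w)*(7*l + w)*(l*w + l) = -7*l^3*w - 7*l^3 + 6*l^2*w^2 + 6*l^2*w + l*w^3 + l*w^2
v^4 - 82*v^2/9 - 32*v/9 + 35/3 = (v - 3)*(v - 1)*(v + 5/3)*(v + 7/3)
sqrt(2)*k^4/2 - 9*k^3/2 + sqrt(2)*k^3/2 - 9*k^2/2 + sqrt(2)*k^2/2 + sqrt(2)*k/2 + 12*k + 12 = (k - 4*sqrt(2))*(k - 3*sqrt(2)/2)*(k + sqrt(2))*(sqrt(2)*k/2 + sqrt(2)/2)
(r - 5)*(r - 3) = r^2 - 8*r + 15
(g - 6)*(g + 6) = g^2 - 36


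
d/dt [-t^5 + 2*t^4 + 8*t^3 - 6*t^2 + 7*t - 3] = -5*t^4 + 8*t^3 + 24*t^2 - 12*t + 7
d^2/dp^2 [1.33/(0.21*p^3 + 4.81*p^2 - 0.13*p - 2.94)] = (-(1.6758*p + 12.7946)*(0.21*p^3 + 4.81*p^2 - 0.13*p - 2.94) + 1.33*(0.63*p^2 + 9.62*p - 0.13)*(1.26*p^2 + 19.24*p - 0.26))/(0.21*p^3 + 4.81*p^2 - 0.13*p - 2.94)^3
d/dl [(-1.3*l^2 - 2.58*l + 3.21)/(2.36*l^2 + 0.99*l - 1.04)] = (4.8018*l^2 - 12.4472*l - 0.494699999999999)/(5.5696*l^4 + 4.6728*l^3 - 3.9287*l^2 - 2.0592*l + 1.0816)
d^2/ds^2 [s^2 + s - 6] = 2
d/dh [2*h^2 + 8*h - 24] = 4*h + 8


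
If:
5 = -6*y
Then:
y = -5/6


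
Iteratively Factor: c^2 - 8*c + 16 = (c - 4)*(c - 4)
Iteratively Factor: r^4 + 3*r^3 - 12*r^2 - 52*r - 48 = (r + 3)*(r^3 - 12*r - 16) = (r - 4)*(r + 3)*(r^2 + 4*r + 4) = (r - 4)*(r + 2)*(r + 3)*(r + 2)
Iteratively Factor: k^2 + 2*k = (k)*(k + 2)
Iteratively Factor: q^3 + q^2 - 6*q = (q)*(q^2 + q - 6) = q*(q - 2)*(q + 3)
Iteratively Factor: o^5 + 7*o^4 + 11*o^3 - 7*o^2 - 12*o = (o - 1)*(o^4 + 8*o^3 + 19*o^2 + 12*o) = (o - 1)*(o + 4)*(o^3 + 4*o^2 + 3*o) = (o - 1)*(o + 3)*(o + 4)*(o^2 + o) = o*(o - 1)*(o + 3)*(o + 4)*(o + 1)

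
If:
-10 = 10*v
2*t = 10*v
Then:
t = -5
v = -1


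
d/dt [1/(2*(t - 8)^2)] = -1/(t - 8)^3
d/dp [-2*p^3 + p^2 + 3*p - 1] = -6*p^2 + 2*p + 3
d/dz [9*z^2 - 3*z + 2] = 18*z - 3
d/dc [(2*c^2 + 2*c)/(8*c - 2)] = (4*c^2 - 2*c - 1)/(16*c^2 - 8*c + 1)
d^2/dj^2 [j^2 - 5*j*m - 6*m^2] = 2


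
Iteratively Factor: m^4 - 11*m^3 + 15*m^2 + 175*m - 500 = (m + 4)*(m^3 - 15*m^2 + 75*m - 125) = (m - 5)*(m + 4)*(m^2 - 10*m + 25) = (m - 5)^2*(m + 4)*(m - 5)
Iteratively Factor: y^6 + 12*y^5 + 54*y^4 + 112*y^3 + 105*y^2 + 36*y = (y)*(y^5 + 12*y^4 + 54*y^3 + 112*y^2 + 105*y + 36) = y*(y + 3)*(y^4 + 9*y^3 + 27*y^2 + 31*y + 12) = y*(y + 3)^2*(y^3 + 6*y^2 + 9*y + 4) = y*(y + 1)*(y + 3)^2*(y^2 + 5*y + 4) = y*(y + 1)^2*(y + 3)^2*(y + 4)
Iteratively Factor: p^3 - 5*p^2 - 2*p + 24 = (p + 2)*(p^2 - 7*p + 12) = (p - 4)*(p + 2)*(p - 3)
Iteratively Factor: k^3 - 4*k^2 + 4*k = (k - 2)*(k^2 - 2*k) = k*(k - 2)*(k - 2)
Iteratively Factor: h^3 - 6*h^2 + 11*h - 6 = (h - 1)*(h^2 - 5*h + 6) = (h - 2)*(h - 1)*(h - 3)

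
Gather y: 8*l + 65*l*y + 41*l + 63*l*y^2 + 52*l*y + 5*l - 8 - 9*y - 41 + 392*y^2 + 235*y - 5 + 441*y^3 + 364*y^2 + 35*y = 54*l + 441*y^3 + y^2*(63*l + 756) + y*(117*l + 261) - 54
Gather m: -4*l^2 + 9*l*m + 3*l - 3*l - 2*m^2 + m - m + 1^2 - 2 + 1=-4*l^2 + 9*l*m - 2*m^2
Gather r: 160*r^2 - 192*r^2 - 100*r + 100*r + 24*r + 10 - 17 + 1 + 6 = -32*r^2 + 24*r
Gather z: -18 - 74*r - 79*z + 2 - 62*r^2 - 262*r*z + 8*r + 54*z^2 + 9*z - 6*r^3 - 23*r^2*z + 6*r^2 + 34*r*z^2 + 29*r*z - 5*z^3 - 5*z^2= -6*r^3 - 56*r^2 - 66*r - 5*z^3 + z^2*(34*r + 49) + z*(-23*r^2 - 233*r - 70) - 16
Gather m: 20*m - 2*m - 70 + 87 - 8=18*m + 9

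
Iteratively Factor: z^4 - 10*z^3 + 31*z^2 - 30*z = (z - 5)*(z^3 - 5*z^2 + 6*z) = (z - 5)*(z - 2)*(z^2 - 3*z) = z*(z - 5)*(z - 2)*(z - 3)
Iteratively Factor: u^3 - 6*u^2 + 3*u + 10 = (u + 1)*(u^2 - 7*u + 10) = (u - 5)*(u + 1)*(u - 2)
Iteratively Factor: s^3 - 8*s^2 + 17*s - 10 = (s - 2)*(s^2 - 6*s + 5) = (s - 2)*(s - 1)*(s - 5)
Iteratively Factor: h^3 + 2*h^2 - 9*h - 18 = (h + 3)*(h^2 - h - 6) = (h + 2)*(h + 3)*(h - 3)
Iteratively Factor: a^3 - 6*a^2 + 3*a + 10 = (a - 2)*(a^2 - 4*a - 5) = (a - 2)*(a + 1)*(a - 5)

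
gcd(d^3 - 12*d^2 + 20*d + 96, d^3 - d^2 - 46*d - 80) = d^2 - 6*d - 16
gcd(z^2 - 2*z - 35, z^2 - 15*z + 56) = z - 7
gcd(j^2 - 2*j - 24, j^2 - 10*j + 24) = j - 6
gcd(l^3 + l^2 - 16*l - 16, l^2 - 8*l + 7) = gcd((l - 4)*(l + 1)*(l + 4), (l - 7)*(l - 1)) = 1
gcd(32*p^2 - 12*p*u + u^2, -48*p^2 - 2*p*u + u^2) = 8*p - u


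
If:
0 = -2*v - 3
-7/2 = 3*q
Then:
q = -7/6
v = -3/2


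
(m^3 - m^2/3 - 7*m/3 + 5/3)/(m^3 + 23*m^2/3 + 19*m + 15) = (m^2 - 2*m + 1)/(m^2 + 6*m + 9)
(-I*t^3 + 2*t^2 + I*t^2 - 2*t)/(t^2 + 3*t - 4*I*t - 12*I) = t*(-I*t^2 + t*(2 + I) - 2)/(t^2 + t*(3 - 4*I) - 12*I)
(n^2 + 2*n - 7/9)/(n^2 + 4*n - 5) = (n^2 + 2*n - 7/9)/(n^2 + 4*n - 5)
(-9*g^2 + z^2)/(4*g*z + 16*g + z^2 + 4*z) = (-9*g^2 + z^2)/(4*g*z + 16*g + z^2 + 4*z)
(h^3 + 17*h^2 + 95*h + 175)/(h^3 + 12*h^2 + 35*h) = (h + 5)/h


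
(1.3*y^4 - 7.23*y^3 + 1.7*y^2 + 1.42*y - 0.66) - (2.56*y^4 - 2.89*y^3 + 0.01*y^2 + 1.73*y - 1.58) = -1.26*y^4 - 4.34*y^3 + 1.69*y^2 - 0.31*y + 0.92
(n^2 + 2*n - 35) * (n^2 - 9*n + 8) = n^4 - 7*n^3 - 45*n^2 + 331*n - 280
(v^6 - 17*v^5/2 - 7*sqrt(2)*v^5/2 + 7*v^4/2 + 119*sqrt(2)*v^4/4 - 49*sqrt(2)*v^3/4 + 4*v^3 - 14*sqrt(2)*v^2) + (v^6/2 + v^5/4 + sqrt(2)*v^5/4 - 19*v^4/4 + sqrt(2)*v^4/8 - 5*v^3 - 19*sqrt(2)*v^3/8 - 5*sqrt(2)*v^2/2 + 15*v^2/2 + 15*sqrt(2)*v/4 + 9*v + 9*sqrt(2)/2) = 3*v^6/2 - 33*v^5/4 - 13*sqrt(2)*v^5/4 - 5*v^4/4 + 239*sqrt(2)*v^4/8 - 117*sqrt(2)*v^3/8 - v^3 - 33*sqrt(2)*v^2/2 + 15*v^2/2 + 15*sqrt(2)*v/4 + 9*v + 9*sqrt(2)/2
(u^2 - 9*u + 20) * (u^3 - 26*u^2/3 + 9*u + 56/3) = u^5 - 53*u^4/3 + 107*u^3 - 707*u^2/3 + 12*u + 1120/3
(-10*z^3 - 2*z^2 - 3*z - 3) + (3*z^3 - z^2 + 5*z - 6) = -7*z^3 - 3*z^2 + 2*z - 9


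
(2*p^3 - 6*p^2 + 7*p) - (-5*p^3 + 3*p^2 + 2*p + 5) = 7*p^3 - 9*p^2 + 5*p - 5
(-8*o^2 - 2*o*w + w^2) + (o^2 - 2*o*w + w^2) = -7*o^2 - 4*o*w + 2*w^2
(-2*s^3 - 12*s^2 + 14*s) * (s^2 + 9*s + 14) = -2*s^5 - 30*s^4 - 122*s^3 - 42*s^2 + 196*s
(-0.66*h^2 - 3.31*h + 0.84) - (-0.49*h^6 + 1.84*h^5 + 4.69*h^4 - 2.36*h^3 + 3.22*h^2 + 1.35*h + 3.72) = 0.49*h^6 - 1.84*h^5 - 4.69*h^4 + 2.36*h^3 - 3.88*h^2 - 4.66*h - 2.88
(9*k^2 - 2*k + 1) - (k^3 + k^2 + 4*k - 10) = -k^3 + 8*k^2 - 6*k + 11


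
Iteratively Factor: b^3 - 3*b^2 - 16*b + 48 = (b + 4)*(b^2 - 7*b + 12) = (b - 4)*(b + 4)*(b - 3)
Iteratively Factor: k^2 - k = (k - 1)*(k)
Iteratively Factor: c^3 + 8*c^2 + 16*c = (c)*(c^2 + 8*c + 16) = c*(c + 4)*(c + 4)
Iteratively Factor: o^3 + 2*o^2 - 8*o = (o)*(o^2 + 2*o - 8) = o*(o + 4)*(o - 2)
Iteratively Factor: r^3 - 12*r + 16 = (r - 2)*(r^2 + 2*r - 8) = (r - 2)*(r + 4)*(r - 2)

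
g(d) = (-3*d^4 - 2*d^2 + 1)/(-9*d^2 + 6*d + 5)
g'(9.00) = 6.21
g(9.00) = 29.62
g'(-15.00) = -9.78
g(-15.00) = 72.19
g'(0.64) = -1.17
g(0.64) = -0.06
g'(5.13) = 3.61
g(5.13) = 10.59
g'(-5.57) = -3.50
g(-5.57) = 9.58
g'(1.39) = -6.98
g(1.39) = 3.47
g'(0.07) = -0.22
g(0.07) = 0.18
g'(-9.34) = -6.01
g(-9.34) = 27.51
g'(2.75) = 1.87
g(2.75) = 3.99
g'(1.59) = -1.14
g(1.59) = 2.83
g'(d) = (18*d - 6)*(-3*d^4 - 2*d^2 + 1)/(-9*d^2 + 6*d + 5)^2 + (-12*d^3 - 4*d)/(-9*d^2 + 6*d + 5)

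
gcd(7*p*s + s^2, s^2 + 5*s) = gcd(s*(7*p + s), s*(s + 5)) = s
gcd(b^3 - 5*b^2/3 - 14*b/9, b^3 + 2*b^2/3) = b^2 + 2*b/3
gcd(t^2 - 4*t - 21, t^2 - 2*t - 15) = t + 3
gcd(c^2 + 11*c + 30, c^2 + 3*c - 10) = c + 5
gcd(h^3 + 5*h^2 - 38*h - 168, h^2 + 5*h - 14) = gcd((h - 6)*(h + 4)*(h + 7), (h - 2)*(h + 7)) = h + 7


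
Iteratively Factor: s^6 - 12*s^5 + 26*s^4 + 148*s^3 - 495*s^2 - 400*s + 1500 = (s - 5)*(s^5 - 7*s^4 - 9*s^3 + 103*s^2 + 20*s - 300) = (s - 5)^2*(s^4 - 2*s^3 - 19*s^2 + 8*s + 60) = (s - 5)^2*(s - 2)*(s^3 - 19*s - 30) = (s - 5)^2*(s - 2)*(s + 3)*(s^2 - 3*s - 10) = (s - 5)^3*(s - 2)*(s + 3)*(s + 2)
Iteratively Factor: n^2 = (n)*(n)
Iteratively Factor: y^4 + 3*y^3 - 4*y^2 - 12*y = (y - 2)*(y^3 + 5*y^2 + 6*y) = y*(y - 2)*(y^2 + 5*y + 6) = y*(y - 2)*(y + 3)*(y + 2)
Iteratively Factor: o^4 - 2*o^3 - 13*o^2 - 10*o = (o + 2)*(o^3 - 4*o^2 - 5*o) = (o - 5)*(o + 2)*(o^2 + o) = o*(o - 5)*(o + 2)*(o + 1)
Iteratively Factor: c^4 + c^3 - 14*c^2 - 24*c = (c)*(c^3 + c^2 - 14*c - 24) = c*(c + 2)*(c^2 - c - 12) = c*(c - 4)*(c + 2)*(c + 3)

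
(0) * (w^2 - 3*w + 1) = 0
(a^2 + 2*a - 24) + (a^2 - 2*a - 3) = 2*a^2 - 27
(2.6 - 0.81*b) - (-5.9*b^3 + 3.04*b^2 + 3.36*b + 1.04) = 5.9*b^3 - 3.04*b^2 - 4.17*b + 1.56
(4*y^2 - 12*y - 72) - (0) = 4*y^2 - 12*y - 72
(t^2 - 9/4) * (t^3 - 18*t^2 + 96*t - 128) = t^5 - 18*t^4 + 375*t^3/4 - 175*t^2/2 - 216*t + 288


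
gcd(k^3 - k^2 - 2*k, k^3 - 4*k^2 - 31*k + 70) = k - 2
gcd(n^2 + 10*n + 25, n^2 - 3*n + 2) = 1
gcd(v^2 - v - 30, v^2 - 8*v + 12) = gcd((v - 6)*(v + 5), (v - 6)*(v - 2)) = v - 6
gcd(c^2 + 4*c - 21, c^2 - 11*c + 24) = c - 3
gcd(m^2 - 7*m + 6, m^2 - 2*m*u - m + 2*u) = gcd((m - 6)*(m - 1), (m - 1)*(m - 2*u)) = m - 1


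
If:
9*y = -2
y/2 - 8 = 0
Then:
No Solution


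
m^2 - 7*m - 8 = (m - 8)*(m + 1)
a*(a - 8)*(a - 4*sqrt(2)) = a^3 - 8*a^2 - 4*sqrt(2)*a^2 + 32*sqrt(2)*a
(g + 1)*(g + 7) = g^2 + 8*g + 7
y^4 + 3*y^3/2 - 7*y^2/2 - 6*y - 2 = (y - 2)*(y + 1/2)*(y + 1)*(y + 2)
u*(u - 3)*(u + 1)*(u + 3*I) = u^4 - 2*u^3 + 3*I*u^3 - 3*u^2 - 6*I*u^2 - 9*I*u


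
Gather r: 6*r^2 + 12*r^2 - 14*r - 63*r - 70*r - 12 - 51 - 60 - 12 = 18*r^2 - 147*r - 135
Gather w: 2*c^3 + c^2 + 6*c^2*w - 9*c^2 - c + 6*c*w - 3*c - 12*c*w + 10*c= 2*c^3 - 8*c^2 + 6*c + w*(6*c^2 - 6*c)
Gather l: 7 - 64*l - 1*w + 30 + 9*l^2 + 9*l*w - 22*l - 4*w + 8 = 9*l^2 + l*(9*w - 86) - 5*w + 45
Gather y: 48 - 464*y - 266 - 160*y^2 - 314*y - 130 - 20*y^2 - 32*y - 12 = -180*y^2 - 810*y - 360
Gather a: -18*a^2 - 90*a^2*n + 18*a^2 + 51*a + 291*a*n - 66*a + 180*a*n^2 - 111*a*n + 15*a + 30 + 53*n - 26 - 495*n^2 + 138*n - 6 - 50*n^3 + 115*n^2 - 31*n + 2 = -90*a^2*n + a*(180*n^2 + 180*n) - 50*n^3 - 380*n^2 + 160*n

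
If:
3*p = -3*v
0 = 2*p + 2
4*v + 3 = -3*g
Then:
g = -7/3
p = -1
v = 1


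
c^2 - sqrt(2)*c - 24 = (c - 4*sqrt(2))*(c + 3*sqrt(2))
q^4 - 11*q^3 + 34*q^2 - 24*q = q*(q - 6)*(q - 4)*(q - 1)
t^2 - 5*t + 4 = (t - 4)*(t - 1)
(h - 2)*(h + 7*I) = h^2 - 2*h + 7*I*h - 14*I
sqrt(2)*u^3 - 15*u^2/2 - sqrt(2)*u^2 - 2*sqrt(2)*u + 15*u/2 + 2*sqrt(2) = (u - 1)*(u - 4*sqrt(2))*(sqrt(2)*u + 1/2)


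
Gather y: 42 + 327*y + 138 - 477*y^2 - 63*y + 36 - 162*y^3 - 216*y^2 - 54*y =-162*y^3 - 693*y^2 + 210*y + 216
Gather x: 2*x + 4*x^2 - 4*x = 4*x^2 - 2*x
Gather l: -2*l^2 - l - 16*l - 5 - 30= -2*l^2 - 17*l - 35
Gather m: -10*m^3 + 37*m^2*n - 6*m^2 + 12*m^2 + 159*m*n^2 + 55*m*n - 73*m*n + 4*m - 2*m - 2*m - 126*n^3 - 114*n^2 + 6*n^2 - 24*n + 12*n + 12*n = -10*m^3 + m^2*(37*n + 6) + m*(159*n^2 - 18*n) - 126*n^3 - 108*n^2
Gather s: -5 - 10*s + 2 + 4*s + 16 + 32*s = 26*s + 13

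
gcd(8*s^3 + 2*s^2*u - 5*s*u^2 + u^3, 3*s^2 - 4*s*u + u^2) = 1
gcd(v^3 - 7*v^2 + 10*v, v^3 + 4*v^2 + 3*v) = v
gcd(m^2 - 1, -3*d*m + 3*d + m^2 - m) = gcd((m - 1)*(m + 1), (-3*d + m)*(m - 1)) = m - 1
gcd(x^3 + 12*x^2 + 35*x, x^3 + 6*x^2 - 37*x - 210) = x^2 + 12*x + 35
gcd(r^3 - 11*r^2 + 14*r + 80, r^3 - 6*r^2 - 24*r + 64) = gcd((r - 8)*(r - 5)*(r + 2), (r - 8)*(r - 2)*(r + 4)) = r - 8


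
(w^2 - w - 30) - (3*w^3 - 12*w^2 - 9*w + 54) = -3*w^3 + 13*w^2 + 8*w - 84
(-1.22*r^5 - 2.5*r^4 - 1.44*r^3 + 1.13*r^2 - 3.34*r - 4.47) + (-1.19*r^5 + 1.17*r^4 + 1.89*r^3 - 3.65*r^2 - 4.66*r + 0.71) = -2.41*r^5 - 1.33*r^4 + 0.45*r^3 - 2.52*r^2 - 8.0*r - 3.76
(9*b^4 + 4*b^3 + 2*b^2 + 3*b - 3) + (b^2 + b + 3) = 9*b^4 + 4*b^3 + 3*b^2 + 4*b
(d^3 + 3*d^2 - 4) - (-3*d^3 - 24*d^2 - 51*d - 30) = 4*d^3 + 27*d^2 + 51*d + 26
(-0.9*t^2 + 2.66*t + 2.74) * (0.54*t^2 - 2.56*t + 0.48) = -0.486*t^4 + 3.7404*t^3 - 5.762*t^2 - 5.7376*t + 1.3152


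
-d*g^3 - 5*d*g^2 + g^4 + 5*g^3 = g^2*(-d + g)*(g + 5)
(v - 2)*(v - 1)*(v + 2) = v^3 - v^2 - 4*v + 4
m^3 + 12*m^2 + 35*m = m*(m + 5)*(m + 7)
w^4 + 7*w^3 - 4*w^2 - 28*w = w*(w - 2)*(w + 2)*(w + 7)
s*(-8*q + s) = -8*q*s + s^2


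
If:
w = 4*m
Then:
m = w/4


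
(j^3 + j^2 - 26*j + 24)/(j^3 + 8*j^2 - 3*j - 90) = (j^2 - 5*j + 4)/(j^2 + 2*j - 15)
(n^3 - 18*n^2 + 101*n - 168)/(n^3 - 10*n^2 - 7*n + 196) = (n^2 - 11*n + 24)/(n^2 - 3*n - 28)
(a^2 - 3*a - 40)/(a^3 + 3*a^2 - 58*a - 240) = 1/(a + 6)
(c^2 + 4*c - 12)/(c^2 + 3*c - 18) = (c - 2)/(c - 3)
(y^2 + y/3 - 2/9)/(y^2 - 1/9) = (3*y + 2)/(3*y + 1)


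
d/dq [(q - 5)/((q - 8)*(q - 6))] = (-q^2 + 10*q - 22)/(q^4 - 28*q^3 + 292*q^2 - 1344*q + 2304)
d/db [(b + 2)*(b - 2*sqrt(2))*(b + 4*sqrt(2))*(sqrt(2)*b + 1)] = 4*sqrt(2)*b^3 + 6*sqrt(2)*b^2 + 15*b^2 - 28*sqrt(2)*b + 20*b - 28*sqrt(2) - 16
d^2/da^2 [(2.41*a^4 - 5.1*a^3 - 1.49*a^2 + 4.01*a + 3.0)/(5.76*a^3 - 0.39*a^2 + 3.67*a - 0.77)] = (4.54747350886464e-13*a^8 - 222.94035*a^6 + 1488.54897*a^5 + 1256.998056*a^4 - 616.213712*a^3 + 702.969114*a^2 + 28.702242*a + 99.908476)/(191.102976*a^9 - 38.817792*a^8 + 367.913664*a^7 - 126.165303*a^6 + 244.795581*a^5 - 113.773068*a^4 + 66.288781*a^3 - 31.806852*a^2 + 6.527829*a - 0.456533)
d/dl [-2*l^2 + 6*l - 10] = 6 - 4*l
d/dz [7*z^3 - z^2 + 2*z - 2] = 21*z^2 - 2*z + 2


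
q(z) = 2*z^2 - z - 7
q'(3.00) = 11.00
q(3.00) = 8.00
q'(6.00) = 23.00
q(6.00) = 59.00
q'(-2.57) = -11.28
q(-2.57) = 8.78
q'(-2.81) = -12.24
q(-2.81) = 11.60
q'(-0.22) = -1.88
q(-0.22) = -6.68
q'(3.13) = 11.52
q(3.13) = 9.46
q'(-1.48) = -6.92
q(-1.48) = -1.14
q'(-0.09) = -1.36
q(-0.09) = -6.89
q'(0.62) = 1.48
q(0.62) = -6.85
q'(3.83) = 14.32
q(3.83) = 18.51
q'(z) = 4*z - 1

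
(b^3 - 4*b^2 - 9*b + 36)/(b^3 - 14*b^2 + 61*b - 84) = (b + 3)/(b - 7)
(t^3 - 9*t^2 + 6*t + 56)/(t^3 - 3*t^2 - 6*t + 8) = (t - 7)/(t - 1)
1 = 1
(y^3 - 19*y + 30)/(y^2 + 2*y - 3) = (y^3 - 19*y + 30)/(y^2 + 2*y - 3)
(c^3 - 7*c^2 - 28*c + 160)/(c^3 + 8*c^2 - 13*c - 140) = (c - 8)/(c + 7)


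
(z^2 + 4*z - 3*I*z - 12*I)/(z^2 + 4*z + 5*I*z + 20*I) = (z - 3*I)/(z + 5*I)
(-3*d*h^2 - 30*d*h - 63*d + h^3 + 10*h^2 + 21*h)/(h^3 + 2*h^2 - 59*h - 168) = (-3*d + h)/(h - 8)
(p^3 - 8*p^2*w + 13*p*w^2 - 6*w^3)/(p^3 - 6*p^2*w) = 1 - 2*w/p + w^2/p^2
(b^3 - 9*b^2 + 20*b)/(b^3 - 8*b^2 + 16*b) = (b - 5)/(b - 4)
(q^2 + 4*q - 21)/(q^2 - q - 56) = (q - 3)/(q - 8)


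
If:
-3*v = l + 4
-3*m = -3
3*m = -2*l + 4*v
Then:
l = -5/2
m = 1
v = -1/2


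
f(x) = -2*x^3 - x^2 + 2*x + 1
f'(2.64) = -45.10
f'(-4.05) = -88.32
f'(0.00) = 2.00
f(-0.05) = 0.90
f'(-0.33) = 2.01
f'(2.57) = -42.77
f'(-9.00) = -466.00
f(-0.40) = 0.17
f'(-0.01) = 2.02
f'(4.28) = -116.47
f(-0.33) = 0.30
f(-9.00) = 1360.00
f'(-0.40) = 1.84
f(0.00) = 1.00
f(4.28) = -165.56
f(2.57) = -34.41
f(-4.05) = 109.36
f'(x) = -6*x^2 - 2*x + 2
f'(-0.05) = 2.08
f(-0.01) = 0.98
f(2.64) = -37.49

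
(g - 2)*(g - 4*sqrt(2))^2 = g^3 - 8*sqrt(2)*g^2 - 2*g^2 + 16*sqrt(2)*g + 32*g - 64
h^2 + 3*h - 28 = (h - 4)*(h + 7)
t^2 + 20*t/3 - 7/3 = (t - 1/3)*(t + 7)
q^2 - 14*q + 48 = (q - 8)*(q - 6)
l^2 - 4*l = l*(l - 4)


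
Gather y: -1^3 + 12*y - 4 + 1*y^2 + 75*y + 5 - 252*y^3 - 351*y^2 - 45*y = -252*y^3 - 350*y^2 + 42*y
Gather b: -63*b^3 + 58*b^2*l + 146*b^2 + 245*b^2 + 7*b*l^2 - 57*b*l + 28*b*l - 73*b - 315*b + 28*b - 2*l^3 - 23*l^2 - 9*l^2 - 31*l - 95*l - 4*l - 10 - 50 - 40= -63*b^3 + b^2*(58*l + 391) + b*(7*l^2 - 29*l - 360) - 2*l^3 - 32*l^2 - 130*l - 100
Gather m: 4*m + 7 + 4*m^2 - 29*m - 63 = 4*m^2 - 25*m - 56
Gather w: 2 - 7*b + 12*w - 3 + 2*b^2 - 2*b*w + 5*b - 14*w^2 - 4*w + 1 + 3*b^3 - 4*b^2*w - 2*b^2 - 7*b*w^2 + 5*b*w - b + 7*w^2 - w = 3*b^3 - 3*b + w^2*(-7*b - 7) + w*(-4*b^2 + 3*b + 7)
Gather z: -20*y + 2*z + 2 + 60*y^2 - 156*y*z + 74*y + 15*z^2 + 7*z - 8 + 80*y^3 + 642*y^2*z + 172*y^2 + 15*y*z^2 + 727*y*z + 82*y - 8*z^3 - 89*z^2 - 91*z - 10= 80*y^3 + 232*y^2 + 136*y - 8*z^3 + z^2*(15*y - 74) + z*(642*y^2 + 571*y - 82) - 16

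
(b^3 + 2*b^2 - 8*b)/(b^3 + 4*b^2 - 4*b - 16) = b/(b + 2)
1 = 1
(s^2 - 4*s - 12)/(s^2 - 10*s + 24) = (s + 2)/(s - 4)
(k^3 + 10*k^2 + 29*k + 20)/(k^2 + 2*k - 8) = (k^2 + 6*k + 5)/(k - 2)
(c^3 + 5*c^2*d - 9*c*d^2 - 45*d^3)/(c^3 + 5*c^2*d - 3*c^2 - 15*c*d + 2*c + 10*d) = (c^2 - 9*d^2)/(c^2 - 3*c + 2)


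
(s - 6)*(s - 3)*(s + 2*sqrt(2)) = s^3 - 9*s^2 + 2*sqrt(2)*s^2 - 18*sqrt(2)*s + 18*s + 36*sqrt(2)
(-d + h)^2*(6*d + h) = 6*d^3 - 11*d^2*h + 4*d*h^2 + h^3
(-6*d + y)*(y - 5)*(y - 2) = -6*d*y^2 + 42*d*y - 60*d + y^3 - 7*y^2 + 10*y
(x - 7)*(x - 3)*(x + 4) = x^3 - 6*x^2 - 19*x + 84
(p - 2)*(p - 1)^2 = p^3 - 4*p^2 + 5*p - 2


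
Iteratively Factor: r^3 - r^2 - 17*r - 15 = (r + 1)*(r^2 - 2*r - 15) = (r + 1)*(r + 3)*(r - 5)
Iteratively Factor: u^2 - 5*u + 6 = (u - 3)*(u - 2)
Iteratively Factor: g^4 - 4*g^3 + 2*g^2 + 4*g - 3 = (g - 3)*(g^3 - g^2 - g + 1) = (g - 3)*(g - 1)*(g^2 - 1) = (g - 3)*(g - 1)*(g + 1)*(g - 1)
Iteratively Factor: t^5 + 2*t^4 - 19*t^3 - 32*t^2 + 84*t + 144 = (t + 2)*(t^4 - 19*t^2 + 6*t + 72) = (t - 3)*(t + 2)*(t^3 + 3*t^2 - 10*t - 24) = (t - 3)*(t + 2)^2*(t^2 + t - 12) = (t - 3)^2*(t + 2)^2*(t + 4)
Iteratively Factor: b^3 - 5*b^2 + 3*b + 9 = (b + 1)*(b^2 - 6*b + 9) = (b - 3)*(b + 1)*(b - 3)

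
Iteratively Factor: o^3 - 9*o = (o + 3)*(o^2 - 3*o) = (o - 3)*(o + 3)*(o)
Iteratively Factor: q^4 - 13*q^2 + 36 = (q + 3)*(q^3 - 3*q^2 - 4*q + 12) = (q + 2)*(q + 3)*(q^2 - 5*q + 6) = (q - 3)*(q + 2)*(q + 3)*(q - 2)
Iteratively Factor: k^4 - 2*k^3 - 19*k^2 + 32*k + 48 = (k - 3)*(k^3 + k^2 - 16*k - 16) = (k - 4)*(k - 3)*(k^2 + 5*k + 4) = (k - 4)*(k - 3)*(k + 1)*(k + 4)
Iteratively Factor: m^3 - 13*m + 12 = (m + 4)*(m^2 - 4*m + 3) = (m - 1)*(m + 4)*(m - 3)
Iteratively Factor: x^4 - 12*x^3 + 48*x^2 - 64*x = (x)*(x^3 - 12*x^2 + 48*x - 64) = x*(x - 4)*(x^2 - 8*x + 16) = x*(x - 4)^2*(x - 4)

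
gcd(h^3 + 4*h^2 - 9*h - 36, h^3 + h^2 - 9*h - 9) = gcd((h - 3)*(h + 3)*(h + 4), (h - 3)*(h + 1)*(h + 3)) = h^2 - 9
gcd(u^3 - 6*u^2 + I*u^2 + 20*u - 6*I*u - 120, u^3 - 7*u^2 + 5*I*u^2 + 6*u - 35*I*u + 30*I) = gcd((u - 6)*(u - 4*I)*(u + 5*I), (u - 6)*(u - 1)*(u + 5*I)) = u^2 + u*(-6 + 5*I) - 30*I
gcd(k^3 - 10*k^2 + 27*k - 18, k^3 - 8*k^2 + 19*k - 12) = k^2 - 4*k + 3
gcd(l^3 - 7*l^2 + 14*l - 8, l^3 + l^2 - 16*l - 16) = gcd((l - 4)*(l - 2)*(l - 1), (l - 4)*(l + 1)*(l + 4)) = l - 4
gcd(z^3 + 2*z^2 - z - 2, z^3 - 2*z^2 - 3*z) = z + 1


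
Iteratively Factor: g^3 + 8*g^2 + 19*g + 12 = (g + 1)*(g^2 + 7*g + 12) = (g + 1)*(g + 4)*(g + 3)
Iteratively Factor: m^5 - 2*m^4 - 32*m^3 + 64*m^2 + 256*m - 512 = (m - 4)*(m^4 + 2*m^3 - 24*m^2 - 32*m + 128) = (m - 4)^2*(m^3 + 6*m^2 - 32) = (m - 4)^2*(m + 4)*(m^2 + 2*m - 8) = (m - 4)^2*(m + 4)^2*(m - 2)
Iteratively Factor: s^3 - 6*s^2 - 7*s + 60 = (s + 3)*(s^2 - 9*s + 20) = (s - 5)*(s + 3)*(s - 4)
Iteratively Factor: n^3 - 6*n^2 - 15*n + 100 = (n + 4)*(n^2 - 10*n + 25) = (n - 5)*(n + 4)*(n - 5)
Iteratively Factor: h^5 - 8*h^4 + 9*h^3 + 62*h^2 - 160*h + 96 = (h - 1)*(h^4 - 7*h^3 + 2*h^2 + 64*h - 96) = (h - 1)*(h + 3)*(h^3 - 10*h^2 + 32*h - 32) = (h - 4)*(h - 1)*(h + 3)*(h^2 - 6*h + 8) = (h - 4)*(h - 2)*(h - 1)*(h + 3)*(h - 4)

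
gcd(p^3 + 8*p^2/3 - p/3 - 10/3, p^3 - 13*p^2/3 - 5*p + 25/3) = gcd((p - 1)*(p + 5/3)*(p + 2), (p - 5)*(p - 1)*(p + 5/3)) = p^2 + 2*p/3 - 5/3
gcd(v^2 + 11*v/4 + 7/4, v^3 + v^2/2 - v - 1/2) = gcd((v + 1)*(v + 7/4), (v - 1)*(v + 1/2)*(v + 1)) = v + 1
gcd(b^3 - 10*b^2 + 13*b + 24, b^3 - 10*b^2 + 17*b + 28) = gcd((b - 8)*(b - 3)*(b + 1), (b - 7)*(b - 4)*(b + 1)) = b + 1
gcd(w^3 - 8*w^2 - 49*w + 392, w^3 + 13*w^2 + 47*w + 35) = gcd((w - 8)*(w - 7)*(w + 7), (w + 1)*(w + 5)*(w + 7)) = w + 7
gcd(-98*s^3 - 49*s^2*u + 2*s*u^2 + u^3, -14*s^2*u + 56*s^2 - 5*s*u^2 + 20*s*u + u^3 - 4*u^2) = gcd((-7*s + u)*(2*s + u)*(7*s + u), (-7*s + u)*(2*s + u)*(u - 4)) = 14*s^2 + 5*s*u - u^2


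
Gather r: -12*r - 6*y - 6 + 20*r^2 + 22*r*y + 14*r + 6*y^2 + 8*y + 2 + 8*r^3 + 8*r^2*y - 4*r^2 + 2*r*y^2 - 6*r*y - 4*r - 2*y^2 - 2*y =8*r^3 + r^2*(8*y + 16) + r*(2*y^2 + 16*y - 2) + 4*y^2 - 4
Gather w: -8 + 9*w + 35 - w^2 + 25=-w^2 + 9*w + 52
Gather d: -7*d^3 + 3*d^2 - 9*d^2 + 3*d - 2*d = -7*d^3 - 6*d^2 + d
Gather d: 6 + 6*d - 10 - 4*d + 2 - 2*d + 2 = 0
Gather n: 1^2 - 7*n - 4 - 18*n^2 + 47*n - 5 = -18*n^2 + 40*n - 8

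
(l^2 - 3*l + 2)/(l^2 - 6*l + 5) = (l - 2)/(l - 5)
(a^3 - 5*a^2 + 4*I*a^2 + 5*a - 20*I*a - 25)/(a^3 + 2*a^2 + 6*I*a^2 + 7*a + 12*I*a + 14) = (a^2 + 5*a*(-1 + I) - 25*I)/(a^2 + a*(2 + 7*I) + 14*I)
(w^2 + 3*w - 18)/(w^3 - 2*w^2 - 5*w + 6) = (w + 6)/(w^2 + w - 2)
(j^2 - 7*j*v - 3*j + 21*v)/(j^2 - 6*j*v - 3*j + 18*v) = (-j + 7*v)/(-j + 6*v)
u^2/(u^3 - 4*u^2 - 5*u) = u/(u^2 - 4*u - 5)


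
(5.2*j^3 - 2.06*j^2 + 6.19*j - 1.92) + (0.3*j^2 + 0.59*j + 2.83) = 5.2*j^3 - 1.76*j^2 + 6.78*j + 0.91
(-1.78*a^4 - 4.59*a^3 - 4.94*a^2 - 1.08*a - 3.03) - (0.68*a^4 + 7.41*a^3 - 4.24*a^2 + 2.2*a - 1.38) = -2.46*a^4 - 12.0*a^3 - 0.7*a^2 - 3.28*a - 1.65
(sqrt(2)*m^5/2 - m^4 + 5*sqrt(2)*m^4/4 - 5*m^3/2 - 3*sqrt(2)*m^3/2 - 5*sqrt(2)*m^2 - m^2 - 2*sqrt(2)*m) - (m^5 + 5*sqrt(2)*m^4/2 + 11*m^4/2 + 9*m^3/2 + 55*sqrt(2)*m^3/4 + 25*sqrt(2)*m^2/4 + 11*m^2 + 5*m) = -m^5 + sqrt(2)*m^5/2 - 13*m^4/2 - 5*sqrt(2)*m^4/4 - 61*sqrt(2)*m^3/4 - 7*m^3 - 45*sqrt(2)*m^2/4 - 12*m^2 - 5*m - 2*sqrt(2)*m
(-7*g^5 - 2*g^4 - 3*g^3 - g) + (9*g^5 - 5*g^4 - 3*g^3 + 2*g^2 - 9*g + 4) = 2*g^5 - 7*g^4 - 6*g^3 + 2*g^2 - 10*g + 4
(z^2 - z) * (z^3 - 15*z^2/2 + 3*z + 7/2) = z^5 - 17*z^4/2 + 21*z^3/2 + z^2/2 - 7*z/2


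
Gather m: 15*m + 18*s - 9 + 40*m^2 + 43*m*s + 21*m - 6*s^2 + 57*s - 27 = 40*m^2 + m*(43*s + 36) - 6*s^2 + 75*s - 36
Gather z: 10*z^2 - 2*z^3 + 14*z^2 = -2*z^3 + 24*z^2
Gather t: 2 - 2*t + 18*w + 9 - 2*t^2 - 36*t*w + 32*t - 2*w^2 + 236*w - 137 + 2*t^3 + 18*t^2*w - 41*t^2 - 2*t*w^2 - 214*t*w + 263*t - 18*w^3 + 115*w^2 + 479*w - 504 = 2*t^3 + t^2*(18*w - 43) + t*(-2*w^2 - 250*w + 293) - 18*w^3 + 113*w^2 + 733*w - 630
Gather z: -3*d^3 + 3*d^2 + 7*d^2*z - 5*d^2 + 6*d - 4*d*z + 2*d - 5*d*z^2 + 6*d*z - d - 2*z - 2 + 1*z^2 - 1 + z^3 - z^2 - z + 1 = -3*d^3 - 2*d^2 - 5*d*z^2 + 7*d + z^3 + z*(7*d^2 + 2*d - 3) - 2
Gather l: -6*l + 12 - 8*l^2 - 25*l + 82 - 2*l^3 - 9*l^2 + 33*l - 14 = -2*l^3 - 17*l^2 + 2*l + 80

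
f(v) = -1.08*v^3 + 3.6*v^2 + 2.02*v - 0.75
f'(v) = -3.24*v^2 + 7.2*v + 2.02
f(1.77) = 8.11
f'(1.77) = 4.61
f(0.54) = 1.22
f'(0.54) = 4.96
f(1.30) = 5.59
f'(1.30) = 5.90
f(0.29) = 0.11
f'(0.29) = 3.84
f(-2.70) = 41.30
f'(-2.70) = -41.04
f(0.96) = 3.55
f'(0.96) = 5.95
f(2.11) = 9.39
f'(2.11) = 2.79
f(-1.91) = 16.05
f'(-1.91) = -23.55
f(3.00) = 8.55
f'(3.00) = -5.54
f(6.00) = -92.31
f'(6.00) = -71.42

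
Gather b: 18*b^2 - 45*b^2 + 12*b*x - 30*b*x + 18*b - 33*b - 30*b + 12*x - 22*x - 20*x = -27*b^2 + b*(-18*x - 45) - 30*x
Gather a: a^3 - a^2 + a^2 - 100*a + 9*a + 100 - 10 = a^3 - 91*a + 90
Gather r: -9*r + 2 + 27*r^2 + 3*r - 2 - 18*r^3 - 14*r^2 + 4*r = -18*r^3 + 13*r^2 - 2*r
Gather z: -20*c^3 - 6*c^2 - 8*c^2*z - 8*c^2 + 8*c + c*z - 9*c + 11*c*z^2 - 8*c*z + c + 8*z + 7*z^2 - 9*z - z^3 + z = -20*c^3 - 14*c^2 - z^3 + z^2*(11*c + 7) + z*(-8*c^2 - 7*c)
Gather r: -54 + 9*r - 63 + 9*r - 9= 18*r - 126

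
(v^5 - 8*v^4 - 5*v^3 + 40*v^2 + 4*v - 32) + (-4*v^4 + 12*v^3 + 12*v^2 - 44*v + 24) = v^5 - 12*v^4 + 7*v^3 + 52*v^2 - 40*v - 8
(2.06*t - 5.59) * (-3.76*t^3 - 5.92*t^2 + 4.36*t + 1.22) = -7.7456*t^4 + 8.8232*t^3 + 42.0744*t^2 - 21.8592*t - 6.8198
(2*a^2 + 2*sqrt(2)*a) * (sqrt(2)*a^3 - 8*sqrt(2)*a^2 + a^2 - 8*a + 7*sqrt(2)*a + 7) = 2*sqrt(2)*a^5 - 16*sqrt(2)*a^4 + 6*a^4 - 48*a^3 + 16*sqrt(2)*a^3 - 16*sqrt(2)*a^2 + 42*a^2 + 14*sqrt(2)*a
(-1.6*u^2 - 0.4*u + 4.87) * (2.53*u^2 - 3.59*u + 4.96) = -4.048*u^4 + 4.732*u^3 + 5.8211*u^2 - 19.4673*u + 24.1552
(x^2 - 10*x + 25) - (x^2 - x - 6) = 31 - 9*x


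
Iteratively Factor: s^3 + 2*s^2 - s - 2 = (s - 1)*(s^2 + 3*s + 2) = (s - 1)*(s + 2)*(s + 1)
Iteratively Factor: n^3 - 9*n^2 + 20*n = (n - 4)*(n^2 - 5*n) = n*(n - 4)*(n - 5)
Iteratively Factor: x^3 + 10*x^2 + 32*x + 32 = (x + 4)*(x^2 + 6*x + 8) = (x + 4)^2*(x + 2)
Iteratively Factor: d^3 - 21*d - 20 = (d + 1)*(d^2 - d - 20) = (d + 1)*(d + 4)*(d - 5)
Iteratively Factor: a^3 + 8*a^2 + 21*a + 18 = (a + 3)*(a^2 + 5*a + 6) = (a + 2)*(a + 3)*(a + 3)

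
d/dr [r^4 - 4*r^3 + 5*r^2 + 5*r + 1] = 4*r^3 - 12*r^2 + 10*r + 5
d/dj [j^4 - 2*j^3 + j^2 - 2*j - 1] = 4*j^3 - 6*j^2 + 2*j - 2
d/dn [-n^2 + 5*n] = 5 - 2*n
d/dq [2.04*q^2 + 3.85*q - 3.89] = 4.08*q + 3.85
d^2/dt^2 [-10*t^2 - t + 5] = -20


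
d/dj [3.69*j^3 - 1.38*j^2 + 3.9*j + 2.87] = 11.07*j^2 - 2.76*j + 3.9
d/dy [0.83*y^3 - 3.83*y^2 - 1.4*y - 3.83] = 2.49*y^2 - 7.66*y - 1.4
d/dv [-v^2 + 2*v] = 2 - 2*v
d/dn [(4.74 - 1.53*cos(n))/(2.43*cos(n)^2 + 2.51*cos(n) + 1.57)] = (-3.7179*cos(n)^2 + 23.0364*cos(n) + 14.2995)*sin(n)/(5.9049*cos(n)^4 + 12.1986*cos(n)^3 + 13.9303*cos(n)^2 + 7.8814*cos(n) + 2.4649)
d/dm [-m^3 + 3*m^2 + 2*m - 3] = -3*m^2 + 6*m + 2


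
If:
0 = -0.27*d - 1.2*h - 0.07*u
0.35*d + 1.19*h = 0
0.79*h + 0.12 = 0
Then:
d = 0.52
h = -0.15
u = 0.61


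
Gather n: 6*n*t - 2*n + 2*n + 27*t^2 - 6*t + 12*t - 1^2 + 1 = 6*n*t + 27*t^2 + 6*t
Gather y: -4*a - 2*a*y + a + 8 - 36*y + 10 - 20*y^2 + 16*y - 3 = -3*a - 20*y^2 + y*(-2*a - 20) + 15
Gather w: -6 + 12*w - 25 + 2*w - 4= 14*w - 35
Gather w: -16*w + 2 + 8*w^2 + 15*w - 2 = 8*w^2 - w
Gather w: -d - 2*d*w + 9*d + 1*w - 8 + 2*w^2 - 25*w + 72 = 8*d + 2*w^2 + w*(-2*d - 24) + 64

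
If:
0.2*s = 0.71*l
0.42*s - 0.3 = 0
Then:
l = 0.20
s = 0.71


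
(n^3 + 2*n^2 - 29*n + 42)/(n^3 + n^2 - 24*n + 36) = (n + 7)/(n + 6)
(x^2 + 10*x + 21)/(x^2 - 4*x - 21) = (x + 7)/(x - 7)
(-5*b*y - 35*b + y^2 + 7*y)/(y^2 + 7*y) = (-5*b + y)/y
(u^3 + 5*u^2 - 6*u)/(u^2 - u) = u + 6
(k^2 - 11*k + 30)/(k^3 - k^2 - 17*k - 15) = (k - 6)/(k^2 + 4*k + 3)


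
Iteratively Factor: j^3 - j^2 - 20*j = (j - 5)*(j^2 + 4*j) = j*(j - 5)*(j + 4)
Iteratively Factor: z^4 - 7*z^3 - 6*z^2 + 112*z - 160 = (z - 5)*(z^3 - 2*z^2 - 16*z + 32) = (z - 5)*(z + 4)*(z^2 - 6*z + 8) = (z - 5)*(z - 2)*(z + 4)*(z - 4)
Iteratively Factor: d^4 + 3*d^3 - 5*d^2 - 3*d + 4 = (d - 1)*(d^3 + 4*d^2 - d - 4) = (d - 1)*(d + 4)*(d^2 - 1) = (d - 1)^2*(d + 4)*(d + 1)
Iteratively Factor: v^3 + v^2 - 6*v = (v - 2)*(v^2 + 3*v) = v*(v - 2)*(v + 3)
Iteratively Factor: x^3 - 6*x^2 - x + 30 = (x - 5)*(x^2 - x - 6) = (x - 5)*(x - 3)*(x + 2)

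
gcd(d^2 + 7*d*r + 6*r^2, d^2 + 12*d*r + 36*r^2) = d + 6*r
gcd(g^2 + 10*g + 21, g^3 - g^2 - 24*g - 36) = g + 3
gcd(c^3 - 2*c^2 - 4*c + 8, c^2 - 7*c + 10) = c - 2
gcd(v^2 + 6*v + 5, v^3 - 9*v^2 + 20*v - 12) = 1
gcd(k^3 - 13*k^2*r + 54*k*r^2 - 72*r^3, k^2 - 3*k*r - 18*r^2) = -k + 6*r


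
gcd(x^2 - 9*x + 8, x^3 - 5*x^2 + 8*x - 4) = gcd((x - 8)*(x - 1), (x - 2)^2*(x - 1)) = x - 1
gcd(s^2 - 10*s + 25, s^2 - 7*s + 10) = s - 5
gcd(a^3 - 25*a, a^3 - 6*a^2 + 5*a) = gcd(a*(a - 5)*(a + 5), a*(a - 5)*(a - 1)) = a^2 - 5*a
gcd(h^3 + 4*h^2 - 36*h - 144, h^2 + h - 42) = h - 6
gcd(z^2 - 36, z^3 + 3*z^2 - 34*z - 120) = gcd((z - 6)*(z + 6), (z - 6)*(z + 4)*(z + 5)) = z - 6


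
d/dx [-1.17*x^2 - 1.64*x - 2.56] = -2.34*x - 1.64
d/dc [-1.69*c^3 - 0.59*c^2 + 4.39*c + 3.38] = -5.07*c^2 - 1.18*c + 4.39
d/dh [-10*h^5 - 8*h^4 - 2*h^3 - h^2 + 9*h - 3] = -50*h^4 - 32*h^3 - 6*h^2 - 2*h + 9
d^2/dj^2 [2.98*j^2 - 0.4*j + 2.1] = 5.96000000000000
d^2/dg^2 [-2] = 0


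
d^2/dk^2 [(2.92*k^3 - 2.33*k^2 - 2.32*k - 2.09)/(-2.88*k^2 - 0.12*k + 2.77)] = (2.8421709430404e-14*k^5 - 9.79775999999995*k^3 + 221.362272*k^2 - 19.047192*k + 70.70461)/(23.887872*k^6 + 2.985984*k^5 - 68.802048*k^4 - 5.742144*k^3 + 66.174192*k^2 + 2.762244*k - 21.253933)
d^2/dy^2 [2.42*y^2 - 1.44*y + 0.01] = 4.84000000000000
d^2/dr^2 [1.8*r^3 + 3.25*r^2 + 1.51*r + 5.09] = 10.8*r + 6.5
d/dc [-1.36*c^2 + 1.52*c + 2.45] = 1.52 - 2.72*c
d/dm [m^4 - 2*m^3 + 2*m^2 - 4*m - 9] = 4*m^3 - 6*m^2 + 4*m - 4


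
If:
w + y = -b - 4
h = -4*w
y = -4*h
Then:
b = -17*y/16 - 4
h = -y/4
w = y/16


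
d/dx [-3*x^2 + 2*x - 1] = 2 - 6*x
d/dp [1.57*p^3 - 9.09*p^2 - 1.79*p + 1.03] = 4.71*p^2 - 18.18*p - 1.79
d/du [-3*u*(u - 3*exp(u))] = 9*u*exp(u) - 6*u + 9*exp(u)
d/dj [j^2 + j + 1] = 2*j + 1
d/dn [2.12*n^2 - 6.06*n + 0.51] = 4.24*n - 6.06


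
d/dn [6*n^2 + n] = 12*n + 1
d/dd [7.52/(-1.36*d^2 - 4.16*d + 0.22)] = (20.4544*d + 31.2832)/(1.36*d^2 + 4.16*d - 0.22)^2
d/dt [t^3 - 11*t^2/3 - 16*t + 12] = 3*t^2 - 22*t/3 - 16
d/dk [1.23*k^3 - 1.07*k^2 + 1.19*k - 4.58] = 3.69*k^2 - 2.14*k + 1.19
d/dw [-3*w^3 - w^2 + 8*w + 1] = -9*w^2 - 2*w + 8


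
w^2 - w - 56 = (w - 8)*(w + 7)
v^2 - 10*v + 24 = (v - 6)*(v - 4)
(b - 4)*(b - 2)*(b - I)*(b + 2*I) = b^4 - 6*b^3 + I*b^3 + 10*b^2 - 6*I*b^2 - 12*b + 8*I*b + 16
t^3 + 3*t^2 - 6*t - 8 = (t - 2)*(t + 1)*(t + 4)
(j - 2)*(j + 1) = j^2 - j - 2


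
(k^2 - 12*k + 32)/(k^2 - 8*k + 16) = (k - 8)/(k - 4)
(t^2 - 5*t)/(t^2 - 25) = t/(t + 5)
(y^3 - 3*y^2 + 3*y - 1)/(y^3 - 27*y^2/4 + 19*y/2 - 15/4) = 4*(y^2 - 2*y + 1)/(4*y^2 - 23*y + 15)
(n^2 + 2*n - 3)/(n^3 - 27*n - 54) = (n - 1)/(n^2 - 3*n - 18)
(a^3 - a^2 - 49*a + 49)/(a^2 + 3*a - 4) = (a^2 - 49)/(a + 4)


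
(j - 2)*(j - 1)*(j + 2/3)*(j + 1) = j^4 - 4*j^3/3 - 7*j^2/3 + 4*j/3 + 4/3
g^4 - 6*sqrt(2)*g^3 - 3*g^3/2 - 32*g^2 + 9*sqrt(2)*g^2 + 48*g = g*(g - 3/2)*(g - 8*sqrt(2))*(g + 2*sqrt(2))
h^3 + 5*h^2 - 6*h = h*(h - 1)*(h + 6)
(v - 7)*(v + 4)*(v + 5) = v^3 + 2*v^2 - 43*v - 140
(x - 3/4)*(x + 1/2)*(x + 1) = x^3 + 3*x^2/4 - 5*x/8 - 3/8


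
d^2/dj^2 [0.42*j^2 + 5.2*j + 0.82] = 0.840000000000000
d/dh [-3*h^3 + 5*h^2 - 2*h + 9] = -9*h^2 + 10*h - 2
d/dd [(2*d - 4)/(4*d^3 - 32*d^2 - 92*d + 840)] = (-d^3 + 7*d^2 - 16*d + 82)/(d^6 - 16*d^5 + 18*d^4 + 788*d^3 - 2831*d^2 - 9660*d + 44100)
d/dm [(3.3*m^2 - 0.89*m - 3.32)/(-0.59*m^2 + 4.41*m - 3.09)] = (14.0279*m^2 - 24.3116*m + 17.3913)/(0.3481*m^4 - 5.2038*m^3 + 23.0943*m^2 - 27.2538*m + 9.5481)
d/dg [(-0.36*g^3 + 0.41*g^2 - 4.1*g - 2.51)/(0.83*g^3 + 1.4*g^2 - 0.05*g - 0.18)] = (-1.11022302462516e-16*g^5 - 0.8443*g^4 + 6.842*g^3 + 12.1638*g^2 + 6.8804*g + 0.6125)/(0.6889*g^6 + 2.324*g^5 + 1.877*g^4 - 0.4388*g^3 - 0.5015*g^2 + 0.018*g + 0.0324)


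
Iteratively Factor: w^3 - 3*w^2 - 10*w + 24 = (w + 3)*(w^2 - 6*w + 8) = (w - 4)*(w + 3)*(w - 2)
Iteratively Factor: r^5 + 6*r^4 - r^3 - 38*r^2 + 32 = (r - 2)*(r^4 + 8*r^3 + 15*r^2 - 8*r - 16) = (r - 2)*(r - 1)*(r^3 + 9*r^2 + 24*r + 16) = (r - 2)*(r - 1)*(r + 4)*(r^2 + 5*r + 4) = (r - 2)*(r - 1)*(r + 1)*(r + 4)*(r + 4)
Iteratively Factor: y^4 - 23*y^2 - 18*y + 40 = (y + 4)*(y^3 - 4*y^2 - 7*y + 10) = (y - 5)*(y + 4)*(y^2 + y - 2) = (y - 5)*(y - 1)*(y + 4)*(y + 2)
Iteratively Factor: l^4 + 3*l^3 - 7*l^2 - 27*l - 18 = (l + 3)*(l^3 - 7*l - 6) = (l - 3)*(l + 3)*(l^2 + 3*l + 2) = (l - 3)*(l + 2)*(l + 3)*(l + 1)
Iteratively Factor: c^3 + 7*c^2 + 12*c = (c + 3)*(c^2 + 4*c) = (c + 3)*(c + 4)*(c)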